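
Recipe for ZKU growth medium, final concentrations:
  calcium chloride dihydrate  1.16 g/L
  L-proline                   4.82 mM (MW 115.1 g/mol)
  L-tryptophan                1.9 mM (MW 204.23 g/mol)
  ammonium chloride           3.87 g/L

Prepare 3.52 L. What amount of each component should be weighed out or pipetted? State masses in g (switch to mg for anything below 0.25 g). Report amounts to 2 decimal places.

calcium chloride dihydrate 4.08 g; L-proline 1.95 g; L-tryptophan 1.37 g; ammonium chloride 13.62 g

Scale factor relative to 1 L: 3.52.
calcium chloride dihydrate: 1.16 g/L × 3.52 L = 4.08 g
L-proline: 4.82 mmol/L × 115.1 g/mol × 3.52 L ÷ 1000 = 1.95 g
L-tryptophan: 1.9 mmol/L × 204.23 g/mol × 3.52 L ÷ 1000 = 1.37 g
ammonium chloride: 3.87 g/L × 3.52 L = 13.62 g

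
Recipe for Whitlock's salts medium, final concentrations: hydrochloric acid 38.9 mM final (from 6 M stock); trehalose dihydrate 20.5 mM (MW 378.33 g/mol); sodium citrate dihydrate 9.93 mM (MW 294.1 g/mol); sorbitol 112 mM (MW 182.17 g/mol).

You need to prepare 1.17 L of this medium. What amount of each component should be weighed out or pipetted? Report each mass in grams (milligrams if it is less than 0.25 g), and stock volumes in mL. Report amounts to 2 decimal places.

hydrochloric acid 7.59 mL; trehalose dihydrate 9.07 g; sodium citrate dihydrate 3.42 g; sorbitol 23.87 g

Scale factor relative to 1 L: 1.17.
hydrochloric acid: dilute stock: 38.9 mM × 1170 mL ÷ 6000 mM = 7.59 mL
trehalose dihydrate: 20.5 mmol/L × 378.33 g/mol × 1.17 L ÷ 1000 = 9.07 g
sodium citrate dihydrate: 9.93 mmol/L × 294.1 g/mol × 1.17 L ÷ 1000 = 3.42 g
sorbitol: 112 mmol/L × 182.17 g/mol × 1.17 L ÷ 1000 = 23.87 g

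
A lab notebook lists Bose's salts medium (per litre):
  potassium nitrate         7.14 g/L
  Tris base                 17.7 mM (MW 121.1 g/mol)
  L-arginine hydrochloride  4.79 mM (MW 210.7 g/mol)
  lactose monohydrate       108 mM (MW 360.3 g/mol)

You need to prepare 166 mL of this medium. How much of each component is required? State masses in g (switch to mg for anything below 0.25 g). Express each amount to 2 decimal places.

Target volume = 166 mL = 0.166 L.
potassium nitrate: 7.14 g/L × 0.166 L = 1.19 g
Tris base: 17.7 mmol/L × 121.1 g/mol × 0.166 L ÷ 1000 = 0.36 g
L-arginine hydrochloride: 4.79 mmol/L × 210.7 mg/mmol × 0.166 L = 167.54 mg
lactose monohydrate: 108 mmol/L × 360.3 g/mol × 0.166 L ÷ 1000 = 6.46 g

potassium nitrate 1.19 g; Tris base 0.36 g; L-arginine hydrochloride 167.54 mg; lactose monohydrate 6.46 g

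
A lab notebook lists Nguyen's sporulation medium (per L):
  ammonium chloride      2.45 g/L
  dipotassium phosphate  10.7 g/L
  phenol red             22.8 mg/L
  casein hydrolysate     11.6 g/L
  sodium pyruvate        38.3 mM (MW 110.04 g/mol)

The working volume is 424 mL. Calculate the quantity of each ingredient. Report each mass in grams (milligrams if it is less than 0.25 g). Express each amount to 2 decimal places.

ammonium chloride 1.04 g; dipotassium phosphate 4.54 g; phenol red 9.67 mg; casein hydrolysate 4.92 g; sodium pyruvate 1.79 g

Scale factor relative to 1 L: 0.424.
ammonium chloride: 2.45 g/L × 0.424 L = 1.04 g
dipotassium phosphate: 10.7 g/L × 0.424 L = 4.54 g
phenol red: 22.8 mg/L × 0.424 L = 9.67 mg
casein hydrolysate: 11.6 g/L × 0.424 L = 4.92 g
sodium pyruvate: 38.3 mmol/L × 110.04 g/mol × 0.424 L ÷ 1000 = 1.79 g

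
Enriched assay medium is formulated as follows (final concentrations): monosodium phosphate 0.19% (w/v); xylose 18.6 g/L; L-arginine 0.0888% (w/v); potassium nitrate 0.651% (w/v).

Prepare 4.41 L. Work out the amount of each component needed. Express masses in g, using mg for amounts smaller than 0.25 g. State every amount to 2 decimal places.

Scale factor relative to 1 L: 4.41.
monosodium phosphate: 0.19% w/v = 1.9 g/L → 1.9 × 4.41 L = 8.38 g
xylose: 18.6 g/L × 4.41 L = 82.03 g
L-arginine: 0.0888 g per 100 mL × 4410 mL ÷ 100 = 3.92 g
potassium nitrate: 0.651% w/v = 6.51 g/L → 6.51 × 4.41 L = 28.71 g

monosodium phosphate 8.38 g; xylose 82.03 g; L-arginine 3.92 g; potassium nitrate 28.71 g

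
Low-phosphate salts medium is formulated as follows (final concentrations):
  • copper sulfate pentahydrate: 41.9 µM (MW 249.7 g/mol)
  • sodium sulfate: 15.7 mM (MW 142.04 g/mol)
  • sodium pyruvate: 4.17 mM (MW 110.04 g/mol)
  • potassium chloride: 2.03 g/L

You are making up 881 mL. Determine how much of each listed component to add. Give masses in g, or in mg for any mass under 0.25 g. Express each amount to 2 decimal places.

copper sulfate pentahydrate 9.22 mg; sodium sulfate 1.96 g; sodium pyruvate 0.40 g; potassium chloride 1.79 g

Target volume = 881 mL = 0.881 L.
copper sulfate pentahydrate: 41.9 µmol/L × 249.7 g/mol × 0.881 L ÷ 1000 = 9.22 mg
sodium sulfate: 15.7 mmol/L × 142.04 g/mol × 0.881 L ÷ 1000 = 1.96 g
sodium pyruvate: 4.17 mmol/L × 110.04 g/mol × 0.881 L ÷ 1000 = 0.40 g
potassium chloride: 2.03 g/L × 0.881 L = 1.79 g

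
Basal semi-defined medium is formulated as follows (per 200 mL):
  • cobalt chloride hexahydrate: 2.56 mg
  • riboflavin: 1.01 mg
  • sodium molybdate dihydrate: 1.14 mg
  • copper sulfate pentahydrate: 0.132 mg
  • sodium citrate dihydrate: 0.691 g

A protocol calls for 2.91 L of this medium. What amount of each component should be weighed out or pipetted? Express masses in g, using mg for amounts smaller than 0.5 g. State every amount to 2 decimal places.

cobalt chloride hexahydrate 37.25 mg; riboflavin 14.70 mg; sodium molybdate dihydrate 16.59 mg; copper sulfate pentahydrate 1.92 mg; sodium citrate dihydrate 10.05 g

Scale factor = 2910 mL / 200 mL = 14.55.
cobalt chloride hexahydrate: 2.56 mg × (2910 mL / 200 mL) = 37.25 mg
riboflavin: 1.01 mg × (2910 mL / 200 mL) = 14.70 mg
sodium molybdate dihydrate: 1.14 mg × (2910 mL / 200 mL) = 16.59 mg
copper sulfate pentahydrate: 0.132 mg × (2910 mL / 200 mL) = 1.92 mg
sodium citrate dihydrate: 0.691 g × (2910 mL / 200 mL) = 10.05 g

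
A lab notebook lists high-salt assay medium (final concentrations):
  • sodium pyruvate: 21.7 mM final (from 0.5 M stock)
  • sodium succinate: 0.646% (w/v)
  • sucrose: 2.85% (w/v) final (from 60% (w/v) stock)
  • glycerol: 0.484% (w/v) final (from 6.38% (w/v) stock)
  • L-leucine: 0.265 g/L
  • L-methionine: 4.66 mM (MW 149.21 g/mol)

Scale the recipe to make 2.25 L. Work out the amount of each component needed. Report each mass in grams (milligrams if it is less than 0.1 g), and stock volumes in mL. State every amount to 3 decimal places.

sodium pyruvate 97.650 mL; sodium succinate 14.535 g; sucrose 106.875 mL; glycerol 170.690 mL; L-leucine 0.596 g; L-methionine 1.564 g

Scale factor relative to 1 L: 2.25.
sodium pyruvate: dilute stock: 21.7 mM × 2250 mL ÷ 500 mM = 97.650 mL
sodium succinate: 0.646 g per 100 mL × 2250 mL ÷ 100 = 14.535 g
sucrose: V = C2·V2/C1 = 2.85% ÷ 60% × 2250 mL = 106.875 mL
glycerol: C1V1 = C2V2 → 0.484% ÷ 6.38% × 2250 mL = 170.690 mL
L-leucine: 0.265 g/L × 2.25 L = 0.596 g
L-methionine: 4.66 mmol/L × 149.21 g/mol × 2.25 L ÷ 1000 = 1.564 g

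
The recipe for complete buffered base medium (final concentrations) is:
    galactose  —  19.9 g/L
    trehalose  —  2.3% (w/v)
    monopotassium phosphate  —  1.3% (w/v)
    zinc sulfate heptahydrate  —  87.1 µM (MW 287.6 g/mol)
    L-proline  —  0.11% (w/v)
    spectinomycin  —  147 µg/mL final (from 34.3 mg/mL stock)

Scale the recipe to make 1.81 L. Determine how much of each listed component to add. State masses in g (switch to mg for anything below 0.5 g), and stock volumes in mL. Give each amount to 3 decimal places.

galactose 36.019 g; trehalose 41.630 g; monopotassium phosphate 23.530 g; zinc sulfate heptahydrate 45.340 mg; L-proline 1.991 g; spectinomycin 7.757 mL

Working volume: 1.81 L.
galactose: 19.9 g/L × 1.81 L = 36.019 g
trehalose: 2.3% w/v = 23 g/L → 23 × 1.81 L = 41.630 g
monopotassium phosphate: 1.3% w/v = 13 g/L → 13 × 1.81 L = 23.530 g
zinc sulfate heptahydrate: 87.1 µmol/L × 287.6 g/mol × 1.81 L ÷ 1000 = 45.340 mg
L-proline: 0.11 g per 100 mL × 1810 mL ÷ 100 = 1.991 g
spectinomycin: V = C2·V2/C1 = 147 µg/mL × 1810 mL ÷ 34300 µg/mL = 7.757 mL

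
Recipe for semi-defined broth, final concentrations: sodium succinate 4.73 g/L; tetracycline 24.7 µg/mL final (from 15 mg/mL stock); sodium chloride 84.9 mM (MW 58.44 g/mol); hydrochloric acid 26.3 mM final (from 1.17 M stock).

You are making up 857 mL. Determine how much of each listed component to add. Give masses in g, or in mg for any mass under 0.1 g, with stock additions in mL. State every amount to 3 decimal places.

sodium succinate 4.054 g; tetracycline 1.411 mL; sodium chloride 4.252 g; hydrochloric acid 19.264 mL

Scale factor relative to 1 L: 0.857.
sodium succinate: 4.73 g/L × 0.857 L = 4.054 g
tetracycline: V = C2·V2/C1 = 24.7 µg/mL × 857 mL ÷ 15000 µg/mL = 1.411 mL
sodium chloride: 84.9 mmol/L × 58.44 g/mol × 0.857 L ÷ 1000 = 4.252 g
hydrochloric acid: dilute stock: 26.3 mM × 857 mL ÷ 1170 mM = 19.264 mL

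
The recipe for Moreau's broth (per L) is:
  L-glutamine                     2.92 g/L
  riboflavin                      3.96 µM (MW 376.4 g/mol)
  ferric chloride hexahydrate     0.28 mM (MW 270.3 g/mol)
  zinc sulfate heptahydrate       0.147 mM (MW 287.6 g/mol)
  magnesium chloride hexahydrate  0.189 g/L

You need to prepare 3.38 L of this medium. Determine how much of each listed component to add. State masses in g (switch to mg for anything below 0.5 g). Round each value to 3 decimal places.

L-glutamine 9.870 g; riboflavin 5.038 mg; ferric chloride hexahydrate 255.812 mg; zinc sulfate heptahydrate 142.897 mg; magnesium chloride hexahydrate 0.639 g

Scale factor relative to 1 L: 3.38.
L-glutamine: 2.92 g/L × 3.38 L = 9.870 g
riboflavin: 3.96 µmol/L × 376.4 g/mol × 3.38 L ÷ 1000 = 5.038 mg
ferric chloride hexahydrate: 0.28 mmol/L × 270.3 mg/mmol × 3.38 L = 255.812 mg
zinc sulfate heptahydrate: 0.147 mmol/L × 287.6 mg/mmol × 3.38 L = 142.897 mg
magnesium chloride hexahydrate: 0.189 g/L × 3.38 L = 0.639 g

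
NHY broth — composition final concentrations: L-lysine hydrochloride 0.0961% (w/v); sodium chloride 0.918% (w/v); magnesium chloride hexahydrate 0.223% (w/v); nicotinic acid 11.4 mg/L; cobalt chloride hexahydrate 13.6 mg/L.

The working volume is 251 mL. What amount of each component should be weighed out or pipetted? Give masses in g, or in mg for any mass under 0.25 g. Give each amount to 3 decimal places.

L-lysine hydrochloride 241.211 mg; sodium chloride 2.304 g; magnesium chloride hexahydrate 0.560 g; nicotinic acid 2.861 mg; cobalt chloride hexahydrate 3.414 mg

Target volume = 251 mL = 0.251 L.
L-lysine hydrochloride: 0.0961 g per 100 mL × 251 mL ÷ 100 = 0.241211 g = 241.211 mg
sodium chloride: 0.918 g per 100 mL × 251 mL ÷ 100 = 2.304 g
magnesium chloride hexahydrate: 0.223% w/v = 2.23 g/L → 2.23 × 0.251 L = 0.560 g
nicotinic acid: 11.4 mg/L × 0.251 L = 2.861 mg
cobalt chloride hexahydrate: 13.6 mg/L × 0.251 L = 3.414 mg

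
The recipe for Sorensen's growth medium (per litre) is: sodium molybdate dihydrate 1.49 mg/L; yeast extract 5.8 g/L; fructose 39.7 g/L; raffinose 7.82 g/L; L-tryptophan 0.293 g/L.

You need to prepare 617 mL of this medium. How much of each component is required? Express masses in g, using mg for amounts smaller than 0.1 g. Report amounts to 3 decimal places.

Target volume = 617 mL = 0.617 L.
sodium molybdate dihydrate: 1.49 mg/L × 0.617 L = 0.919 mg
yeast extract: 5.8 g/L × 0.617 L = 3.579 g
fructose: 39.7 g/L × 0.617 L = 24.495 g
raffinose: 7.82 g/L × 0.617 L = 4.825 g
L-tryptophan: 0.293 g/L × 0.617 L = 0.181 g

sodium molybdate dihydrate 0.919 mg; yeast extract 3.579 g; fructose 24.495 g; raffinose 4.825 g; L-tryptophan 0.181 g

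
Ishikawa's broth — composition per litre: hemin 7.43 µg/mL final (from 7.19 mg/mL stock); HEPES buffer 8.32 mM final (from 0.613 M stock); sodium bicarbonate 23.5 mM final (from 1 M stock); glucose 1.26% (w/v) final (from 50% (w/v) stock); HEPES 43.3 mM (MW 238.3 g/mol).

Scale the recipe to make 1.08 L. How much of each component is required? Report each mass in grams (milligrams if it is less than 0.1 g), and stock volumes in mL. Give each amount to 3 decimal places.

hemin 1.116 mL; HEPES buffer 14.658 mL; sodium bicarbonate 25.380 mL; glucose 27.216 mL; HEPES 11.144 g

Scale factor relative to 1 L: 1.08.
hemin: V = C2·V2/C1 = 7.43 µg/mL × 1080 mL ÷ 7190 µg/mL = 1.116 mL
HEPES buffer: C1V1 = C2V2 → 8.32 mM × 1080 mL ÷ 613 mM = 14.658 mL
sodium bicarbonate: V = C2·V2/C1 = 23.5 mM × 1080 mL ÷ 1000 mM = 25.380 mL
glucose: dilute stock: 1.26% ÷ 50% × 1080 mL = 27.216 mL
HEPES: 43.3 mmol/L × 238.3 g/mol × 1.08 L ÷ 1000 = 11.144 g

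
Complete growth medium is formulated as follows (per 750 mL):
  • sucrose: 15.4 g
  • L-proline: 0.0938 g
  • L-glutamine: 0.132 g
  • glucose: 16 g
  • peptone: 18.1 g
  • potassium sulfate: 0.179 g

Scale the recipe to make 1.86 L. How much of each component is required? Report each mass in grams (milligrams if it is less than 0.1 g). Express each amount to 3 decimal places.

sucrose 38.192 g; L-proline 0.233 g; L-glutamine 0.327 g; glucose 39.680 g; peptone 44.888 g; potassium sulfate 0.444 g

Scale factor = 1860 mL / 750 mL = 2.48.
sucrose: 15.4 g × (1860 mL / 750 mL) = 38.192 g
L-proline: 0.0938 g × (1860 mL / 750 mL) = 0.233 g
L-glutamine: 0.132 g × (1860 mL / 750 mL) = 0.327 g
glucose: 16 g × (1860 mL / 750 mL) = 39.680 g
peptone: 18.1 g × (1860 mL / 750 mL) = 44.888 g
potassium sulfate: 0.179 g × (1860 mL / 750 mL) = 0.444 g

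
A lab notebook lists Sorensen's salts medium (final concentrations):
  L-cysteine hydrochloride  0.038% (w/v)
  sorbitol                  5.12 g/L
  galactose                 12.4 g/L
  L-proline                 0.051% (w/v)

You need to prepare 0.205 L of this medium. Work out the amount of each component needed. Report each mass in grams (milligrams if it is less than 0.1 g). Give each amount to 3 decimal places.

L-cysteine hydrochloride 77.900 mg; sorbitol 1.050 g; galactose 2.542 g; L-proline 0.105 g

Working volume: 0.205 L.
L-cysteine hydrochloride: 0.038% w/v = 0.38 g/L → 0.38 × 0.205 L = 0.0779 g = 77.900 mg
sorbitol: 5.12 g/L × 0.205 L = 1.050 g
galactose: 12.4 g/L × 0.205 L = 2.542 g
L-proline: 0.051% w/v = 0.51 g/L → 0.51 × 0.205 L = 0.105 g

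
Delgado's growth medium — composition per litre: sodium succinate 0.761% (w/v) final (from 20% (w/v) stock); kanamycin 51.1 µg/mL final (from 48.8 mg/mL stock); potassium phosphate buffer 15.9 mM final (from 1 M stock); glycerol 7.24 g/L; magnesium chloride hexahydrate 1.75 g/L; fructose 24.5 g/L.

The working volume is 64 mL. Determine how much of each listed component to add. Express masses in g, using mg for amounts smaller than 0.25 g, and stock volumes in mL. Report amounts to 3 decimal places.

sodium succinate 2.435 mL; kanamycin 0.067 mL; potassium phosphate buffer 1.018 mL; glycerol 0.463 g; magnesium chloride hexahydrate 112.000 mg; fructose 1.568 g

Scale factor relative to 1 L: 0.064.
sodium succinate: dilute stock: 0.761% ÷ 20% × 64 mL = 2.435 mL
kanamycin: V = C2·V2/C1 = 51.1 µg/mL × 64 mL ÷ 48800 µg/mL = 0.067 mL
potassium phosphate buffer: C1V1 = C2V2 → 15.9 mM × 64 mL ÷ 1000 mM = 1.018 mL
glycerol: 7.24 g/L × 0.064 L = 0.463 g
magnesium chloride hexahydrate: 1.75 g/L × 0.064 L = 0.112 g = 112.000 mg
fructose: 24.5 g/L × 0.064 L = 1.568 g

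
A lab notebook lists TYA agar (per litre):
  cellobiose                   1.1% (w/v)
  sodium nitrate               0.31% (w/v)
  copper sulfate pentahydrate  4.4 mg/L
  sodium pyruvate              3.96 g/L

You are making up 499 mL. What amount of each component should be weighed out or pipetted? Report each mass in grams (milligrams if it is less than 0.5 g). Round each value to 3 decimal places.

cellobiose 5.489 g; sodium nitrate 1.547 g; copper sulfate pentahydrate 2.196 mg; sodium pyruvate 1.976 g

Target volume = 499 mL = 0.499 L.
cellobiose: 1.1% w/v = 11 g/L → 11 × 0.499 L = 5.489 g
sodium nitrate: 0.31 g per 100 mL × 499 mL ÷ 100 = 1.547 g
copper sulfate pentahydrate: 4.4 mg/L × 0.499 L = 2.196 mg
sodium pyruvate: 3.96 g/L × 0.499 L = 1.976 g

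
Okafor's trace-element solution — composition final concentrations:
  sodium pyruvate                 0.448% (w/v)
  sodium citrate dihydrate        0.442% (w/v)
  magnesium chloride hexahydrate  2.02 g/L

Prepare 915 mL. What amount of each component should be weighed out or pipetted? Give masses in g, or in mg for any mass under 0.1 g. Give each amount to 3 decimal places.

Target volume = 915 mL = 0.915 L.
sodium pyruvate: 0.448 g per 100 mL × 915 mL ÷ 100 = 4.099 g
sodium citrate dihydrate: 0.442% w/v = 4.42 g/L → 4.42 × 0.915 L = 4.044 g
magnesium chloride hexahydrate: 2.02 g/L × 0.915 L = 1.848 g

sodium pyruvate 4.099 g; sodium citrate dihydrate 4.044 g; magnesium chloride hexahydrate 1.848 g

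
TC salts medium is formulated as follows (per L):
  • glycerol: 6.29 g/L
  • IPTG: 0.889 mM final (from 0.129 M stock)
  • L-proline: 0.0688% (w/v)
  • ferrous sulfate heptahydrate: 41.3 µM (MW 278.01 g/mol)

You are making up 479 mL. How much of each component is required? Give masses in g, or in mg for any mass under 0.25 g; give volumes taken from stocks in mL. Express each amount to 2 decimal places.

Target volume = 479 mL = 0.479 L.
glycerol: 6.29 g/L × 0.479 L = 3.01 g
IPTG: dilute stock: 0.889 mM × 479 mL ÷ 129 mM = 3.30 mL
L-proline: 0.0688% w/v = 0.688 g/L → 0.688 × 0.479 L = 0.33 g
ferrous sulfate heptahydrate: 41.3 µmol/L × 278.01 g/mol × 0.479 L ÷ 1000 = 5.50 mg

glycerol 3.01 g; IPTG 3.30 mL; L-proline 0.33 g; ferrous sulfate heptahydrate 5.50 mg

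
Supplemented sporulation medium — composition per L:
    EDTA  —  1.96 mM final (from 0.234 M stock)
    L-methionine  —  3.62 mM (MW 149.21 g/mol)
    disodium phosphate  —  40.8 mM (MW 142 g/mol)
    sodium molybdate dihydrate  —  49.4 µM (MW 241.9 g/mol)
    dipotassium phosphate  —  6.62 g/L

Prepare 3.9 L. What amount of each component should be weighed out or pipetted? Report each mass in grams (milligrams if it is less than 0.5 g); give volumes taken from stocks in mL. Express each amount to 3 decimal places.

Scale factor relative to 1 L: 3.9.
EDTA: C1V1 = C2V2 → 1.96 mM × 3900 mL ÷ 234 mM = 32.667 mL
L-methionine: 3.62 mmol/L × 149.21 g/mol × 3.9 L ÷ 1000 = 2.107 g
disodium phosphate: 40.8 mmol/L × 142 g/mol × 3.9 L ÷ 1000 = 22.595 g
sodium molybdate dihydrate: 49.4 µmol/L × 241.9 g/mol × 3.9 L ÷ 1000 = 46.604 mg
dipotassium phosphate: 6.62 g/L × 3.9 L = 25.818 g

EDTA 32.667 mL; L-methionine 2.107 g; disodium phosphate 22.595 g; sodium molybdate dihydrate 46.604 mg; dipotassium phosphate 25.818 g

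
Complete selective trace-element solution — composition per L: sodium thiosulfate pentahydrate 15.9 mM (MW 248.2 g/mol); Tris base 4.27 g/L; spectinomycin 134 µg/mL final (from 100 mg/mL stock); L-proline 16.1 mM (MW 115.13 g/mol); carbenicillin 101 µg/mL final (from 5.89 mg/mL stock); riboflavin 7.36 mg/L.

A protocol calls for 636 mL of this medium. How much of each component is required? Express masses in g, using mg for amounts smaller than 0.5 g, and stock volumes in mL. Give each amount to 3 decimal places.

sodium thiosulfate pentahydrate 2.510 g; Tris base 2.716 g; spectinomycin 0.852 mL; L-proline 1.179 g; carbenicillin 10.906 mL; riboflavin 4.681 mg

Scale factor relative to 1 L: 0.636.
sodium thiosulfate pentahydrate: 15.9 mmol/L × 248.2 g/mol × 0.636 L ÷ 1000 = 2.510 g
Tris base: 4.27 g/L × 0.636 L = 2.716 g
spectinomycin: C1V1 = C2V2 → 134 µg/mL × 636 mL ÷ 100000 µg/mL = 0.852 mL
L-proline: 16.1 mmol/L × 115.13 g/mol × 0.636 L ÷ 1000 = 1.179 g
carbenicillin: C1V1 = C2V2 → 101 µg/mL × 636 mL ÷ 5890 µg/mL = 10.906 mL
riboflavin: 7.36 mg/L × 0.636 L = 4.681 mg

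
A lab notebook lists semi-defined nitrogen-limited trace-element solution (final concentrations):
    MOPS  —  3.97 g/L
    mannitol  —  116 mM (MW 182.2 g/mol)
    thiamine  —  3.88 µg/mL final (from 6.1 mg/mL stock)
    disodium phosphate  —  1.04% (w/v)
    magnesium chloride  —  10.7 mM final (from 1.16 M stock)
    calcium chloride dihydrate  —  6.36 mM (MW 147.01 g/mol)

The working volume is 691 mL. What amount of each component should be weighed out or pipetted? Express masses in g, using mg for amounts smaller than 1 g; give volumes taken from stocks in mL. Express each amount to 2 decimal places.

Scale factor relative to 1 L: 0.691.
MOPS: 3.97 g/L × 0.691 L = 2.74 g
mannitol: 116 mmol/L × 182.2 g/mol × 0.691 L ÷ 1000 = 14.60 g
thiamine: dilute stock: 3.88 µg/mL × 691 mL ÷ 6100 µg/mL = 0.44 mL
disodium phosphate: 1.04% w/v = 10.4 g/L → 10.4 × 0.691 L = 7.19 g
magnesium chloride: V = C2·V2/C1 = 10.7 mM × 691 mL ÷ 1160 mM = 6.37 mL
calcium chloride dihydrate: 6.36 mmol/L × 147.01 mg/mmol × 0.691 L = 646.07 mg

MOPS 2.74 g; mannitol 14.60 g; thiamine 0.44 mL; disodium phosphate 7.19 g; magnesium chloride 6.37 mL; calcium chloride dihydrate 646.07 mg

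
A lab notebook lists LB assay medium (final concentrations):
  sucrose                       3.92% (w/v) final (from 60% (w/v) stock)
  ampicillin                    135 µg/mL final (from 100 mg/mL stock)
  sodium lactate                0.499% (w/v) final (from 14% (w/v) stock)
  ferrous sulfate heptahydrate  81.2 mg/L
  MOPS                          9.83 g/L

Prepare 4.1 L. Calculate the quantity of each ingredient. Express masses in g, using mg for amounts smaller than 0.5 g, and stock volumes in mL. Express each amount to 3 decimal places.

sucrose 267.867 mL; ampicillin 5.535 mL; sodium lactate 146.136 mL; ferrous sulfate heptahydrate 332.920 mg; MOPS 40.303 g

Scale factor relative to 1 L: 4.1.
sucrose: V = C2·V2/C1 = 3.92% ÷ 60% × 4100 mL = 267.867 mL
ampicillin: V = C2·V2/C1 = 135 µg/mL × 4100 mL ÷ 100000 µg/mL = 5.535 mL
sodium lactate: C1V1 = C2V2 → 0.499% ÷ 14% × 4100 mL = 146.136 mL
ferrous sulfate heptahydrate: 81.2 mg/L × 4.1 L = 332.920 mg
MOPS: 9.83 g/L × 4.1 L = 40.303 g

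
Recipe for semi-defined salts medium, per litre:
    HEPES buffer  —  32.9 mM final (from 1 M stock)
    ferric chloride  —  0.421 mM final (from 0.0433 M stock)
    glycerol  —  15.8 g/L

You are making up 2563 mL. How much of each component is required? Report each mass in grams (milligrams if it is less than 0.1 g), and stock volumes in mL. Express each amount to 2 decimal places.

HEPES buffer 84.32 mL; ferric chloride 24.92 mL; glycerol 40.50 g

Target volume = 2563 mL = 2.563 L.
HEPES buffer: dilute stock: 32.9 mM × 2563 mL ÷ 1000 mM = 84.32 mL
ferric chloride: V = C2·V2/C1 = 0.421 mM × 2563 mL ÷ 43.3 mM = 24.92 mL
glycerol: 15.8 g/L × 2.563 L = 40.50 g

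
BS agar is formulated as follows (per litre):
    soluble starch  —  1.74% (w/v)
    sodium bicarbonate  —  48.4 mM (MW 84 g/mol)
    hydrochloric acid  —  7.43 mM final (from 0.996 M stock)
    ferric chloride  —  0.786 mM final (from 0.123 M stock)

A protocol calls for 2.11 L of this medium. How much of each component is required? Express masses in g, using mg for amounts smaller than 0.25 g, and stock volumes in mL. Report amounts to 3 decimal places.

Working volume: 2.11 L.
soluble starch: 1.74% w/v = 17.4 g/L → 17.4 × 2.11 L = 36.714 g
sodium bicarbonate: 48.4 mmol/L × 84 g/mol × 2.11 L ÷ 1000 = 8.578 g
hydrochloric acid: V = C2·V2/C1 = 7.43 mM × 2110 mL ÷ 996 mM = 15.740 mL
ferric chloride: C1V1 = C2V2 → 0.786 mM × 2110 mL ÷ 123 mM = 13.483 mL

soluble starch 36.714 g; sodium bicarbonate 8.578 g; hydrochloric acid 15.740 mL; ferric chloride 13.483 mL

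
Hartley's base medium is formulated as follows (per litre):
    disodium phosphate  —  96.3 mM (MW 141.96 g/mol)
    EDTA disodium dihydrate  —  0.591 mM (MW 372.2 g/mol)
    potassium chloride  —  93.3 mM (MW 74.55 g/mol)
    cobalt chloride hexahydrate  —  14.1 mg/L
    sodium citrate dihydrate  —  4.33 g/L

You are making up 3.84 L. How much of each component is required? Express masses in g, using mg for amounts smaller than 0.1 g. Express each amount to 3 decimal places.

Working volume: 3.84 L.
disodium phosphate: 96.3 mmol/L × 141.96 g/mol × 3.84 L ÷ 1000 = 52.496 g
EDTA disodium dihydrate: 0.591 mmol/L × 372.2 g/mol × 3.84 L ÷ 1000 = 0.845 g
potassium chloride: 93.3 mmol/L × 74.55 g/mol × 3.84 L ÷ 1000 = 26.709 g
cobalt chloride hexahydrate: 14.1 mg/L × 3.84 L = 54.144 mg
sodium citrate dihydrate: 4.33 g/L × 3.84 L = 16.627 g

disodium phosphate 52.496 g; EDTA disodium dihydrate 0.845 g; potassium chloride 26.709 g; cobalt chloride hexahydrate 54.144 mg; sodium citrate dihydrate 16.627 g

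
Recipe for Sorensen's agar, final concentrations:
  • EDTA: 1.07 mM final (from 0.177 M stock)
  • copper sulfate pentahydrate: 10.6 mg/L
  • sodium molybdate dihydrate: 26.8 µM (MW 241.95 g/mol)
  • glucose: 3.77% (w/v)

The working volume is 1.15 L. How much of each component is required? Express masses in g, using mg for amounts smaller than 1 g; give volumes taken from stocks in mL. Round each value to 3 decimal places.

EDTA 6.952 mL; copper sulfate pentahydrate 12.190 mg; sodium molybdate dihydrate 7.457 mg; glucose 43.355 g

Working volume: 1.15 L.
EDTA: V = C2·V2/C1 = 1.07 mM × 1150 mL ÷ 177 mM = 6.952 mL
copper sulfate pentahydrate: 10.6 mg/L × 1.15 L = 12.190 mg
sodium molybdate dihydrate: 26.8 µmol/L × 241.95 g/mol × 1.15 L ÷ 1000 = 7.457 mg
glucose: 3.77% w/v = 37.7 g/L → 37.7 × 1.15 L = 43.355 g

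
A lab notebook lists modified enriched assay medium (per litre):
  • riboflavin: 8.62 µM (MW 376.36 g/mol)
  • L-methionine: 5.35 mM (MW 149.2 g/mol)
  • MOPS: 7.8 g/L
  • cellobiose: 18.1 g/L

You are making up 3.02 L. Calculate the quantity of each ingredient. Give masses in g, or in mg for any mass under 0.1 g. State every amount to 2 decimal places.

Working volume: 3.02 L.
riboflavin: 8.62 µmol/L × 376.36 g/mol × 3.02 L ÷ 1000 = 9.80 mg
L-methionine: 5.35 mmol/L × 149.2 g/mol × 3.02 L ÷ 1000 = 2.41 g
MOPS: 7.8 g/L × 3.02 L = 23.56 g
cellobiose: 18.1 g/L × 3.02 L = 54.66 g

riboflavin 9.80 mg; L-methionine 2.41 g; MOPS 23.56 g; cellobiose 54.66 g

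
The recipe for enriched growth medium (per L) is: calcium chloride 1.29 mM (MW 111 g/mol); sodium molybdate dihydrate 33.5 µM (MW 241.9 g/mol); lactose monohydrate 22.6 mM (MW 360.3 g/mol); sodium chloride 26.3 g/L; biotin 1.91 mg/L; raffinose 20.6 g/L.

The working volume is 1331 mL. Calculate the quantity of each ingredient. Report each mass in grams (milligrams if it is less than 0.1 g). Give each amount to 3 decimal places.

calcium chloride 0.191 g; sodium molybdate dihydrate 10.786 mg; lactose monohydrate 10.838 g; sodium chloride 35.005 g; biotin 2.542 mg; raffinose 27.419 g

Working volume: 1331 mL = 1.331 L.
calcium chloride: 1.29 mmol/L × 111 g/mol × 1.331 L ÷ 1000 = 0.191 g
sodium molybdate dihydrate: 33.5 µmol/L × 241.9 g/mol × 1.331 L ÷ 1000 = 10.786 mg
lactose monohydrate: 22.6 mmol/L × 360.3 g/mol × 1.331 L ÷ 1000 = 10.838 g
sodium chloride: 26.3 g/L × 1.331 L = 35.005 g
biotin: 1.91 mg/L × 1.331 L = 2.542 mg
raffinose: 20.6 g/L × 1.331 L = 27.419 g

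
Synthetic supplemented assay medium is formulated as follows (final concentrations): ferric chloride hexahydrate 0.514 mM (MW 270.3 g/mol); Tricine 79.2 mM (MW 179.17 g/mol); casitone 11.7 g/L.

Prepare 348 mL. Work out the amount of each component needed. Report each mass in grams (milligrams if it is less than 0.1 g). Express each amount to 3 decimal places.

ferric chloride hexahydrate 48.349 mg; Tricine 4.938 g; casitone 4.072 g

Working volume: 348 mL = 0.348 L.
ferric chloride hexahydrate: 0.514 mmol/L × 270.3 mg/mmol × 0.348 L = 48.349 mg
Tricine: 79.2 mmol/L × 179.17 g/mol × 0.348 L ÷ 1000 = 4.938 g
casitone: 11.7 g/L × 0.348 L = 4.072 g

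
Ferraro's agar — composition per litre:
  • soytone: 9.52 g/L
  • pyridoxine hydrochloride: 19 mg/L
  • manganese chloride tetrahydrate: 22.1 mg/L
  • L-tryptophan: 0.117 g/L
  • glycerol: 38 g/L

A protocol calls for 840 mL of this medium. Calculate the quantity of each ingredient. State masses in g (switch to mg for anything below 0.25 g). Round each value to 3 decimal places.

Working volume: 840 mL = 0.84 L.
soytone: 9.52 g/L × 0.84 L = 7.997 g
pyridoxine hydrochloride: 19 mg/L × 0.84 L = 15.960 mg
manganese chloride tetrahydrate: 22.1 mg/L × 0.84 L = 18.564 mg
L-tryptophan: 0.117 g/L × 0.84 L = 0.09828 g = 98.280 mg
glycerol: 38 g/L × 0.84 L = 31.920 g

soytone 7.997 g; pyridoxine hydrochloride 15.960 mg; manganese chloride tetrahydrate 18.564 mg; L-tryptophan 98.280 mg; glycerol 31.920 g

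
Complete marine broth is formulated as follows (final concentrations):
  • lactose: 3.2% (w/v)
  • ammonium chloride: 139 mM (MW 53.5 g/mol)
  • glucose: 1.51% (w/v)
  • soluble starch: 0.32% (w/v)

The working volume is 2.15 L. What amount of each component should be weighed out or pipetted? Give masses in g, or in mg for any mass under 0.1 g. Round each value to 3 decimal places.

lactose 68.800 g; ammonium chloride 15.988 g; glucose 32.465 g; soluble starch 6.880 g

Scale factor relative to 1 L: 2.15.
lactose: 3.2% w/v = 32 g/L → 32 × 2.15 L = 68.800 g
ammonium chloride: 139 mmol/L × 53.5 g/mol × 2.15 L ÷ 1000 = 15.988 g
glucose: 1.51 g per 100 mL × 2150 mL ÷ 100 = 32.465 g
soluble starch: 0.32% w/v = 3.2 g/L → 3.2 × 2.15 L = 6.880 g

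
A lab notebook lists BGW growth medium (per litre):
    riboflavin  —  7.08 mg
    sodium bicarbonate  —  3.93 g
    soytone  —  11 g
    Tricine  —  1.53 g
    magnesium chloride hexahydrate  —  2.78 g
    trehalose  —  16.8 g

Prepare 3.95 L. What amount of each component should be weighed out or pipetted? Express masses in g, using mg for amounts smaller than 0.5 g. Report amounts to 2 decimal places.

riboflavin 27.97 mg; sodium bicarbonate 15.52 g; soytone 43.45 g; Tricine 6.04 g; magnesium chloride hexahydrate 10.98 g; trehalose 66.36 g

Scale factor = 3950 mL / 1000 mL = 3.95.
riboflavin: 7.08 mg × (3950 mL / 1000 mL) = 27.97 mg
sodium bicarbonate: 3.93 g × (3950 mL / 1000 mL) = 15.52 g
soytone: 11 g × (3950 mL / 1000 mL) = 43.45 g
Tricine: 1.53 g × (3950 mL / 1000 mL) = 6.04 g
magnesium chloride hexahydrate: 2.78 g × (3950 mL / 1000 mL) = 10.98 g
trehalose: 16.8 g × (3950 mL / 1000 mL) = 66.36 g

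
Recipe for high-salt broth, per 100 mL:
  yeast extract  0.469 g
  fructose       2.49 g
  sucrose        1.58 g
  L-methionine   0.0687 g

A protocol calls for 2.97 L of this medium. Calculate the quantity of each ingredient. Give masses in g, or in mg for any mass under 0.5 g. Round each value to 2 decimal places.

Ratio of target to recipe volume: 2970 / 100 = 29.7.
yeast extract: 0.469 g × (2970 mL / 100 mL) = 13.93 g
fructose: 2.49 g × (2970 mL / 100 mL) = 73.95 g
sucrose: 1.58 g × (2970 mL / 100 mL) = 46.93 g
L-methionine: 0.0687 g × (2970 mL / 100 mL) = 2.04 g

yeast extract 13.93 g; fructose 73.95 g; sucrose 46.93 g; L-methionine 2.04 g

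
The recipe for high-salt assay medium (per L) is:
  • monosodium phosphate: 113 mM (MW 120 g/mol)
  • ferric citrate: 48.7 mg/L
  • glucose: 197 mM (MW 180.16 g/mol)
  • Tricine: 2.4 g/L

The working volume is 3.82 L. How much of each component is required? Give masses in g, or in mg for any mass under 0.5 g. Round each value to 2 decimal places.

monosodium phosphate 51.80 g; ferric citrate 186.03 mg; glucose 135.58 g; Tricine 9.17 g

Scale factor relative to 1 L: 3.82.
monosodium phosphate: 113 mmol/L × 120 g/mol × 3.82 L ÷ 1000 = 51.80 g
ferric citrate: 48.7 mg/L × 3.82 L = 186.03 mg
glucose: 197 mmol/L × 180.16 g/mol × 3.82 L ÷ 1000 = 135.58 g
Tricine: 2.4 g/L × 3.82 L = 9.17 g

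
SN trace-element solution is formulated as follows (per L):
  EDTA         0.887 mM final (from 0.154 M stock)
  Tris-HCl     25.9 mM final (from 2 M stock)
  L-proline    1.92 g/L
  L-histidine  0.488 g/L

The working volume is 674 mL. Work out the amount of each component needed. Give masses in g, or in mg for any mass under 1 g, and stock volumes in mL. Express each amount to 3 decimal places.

Target volume = 674 mL = 0.674 L.
EDTA: C1V1 = C2V2 → 0.887 mM × 674 mL ÷ 154 mM = 3.882 mL
Tris-HCl: C1V1 = C2V2 → 25.9 mM × 674 mL ÷ 2000 mM = 8.728 mL
L-proline: 1.92 g/L × 0.674 L = 1.294 g
L-histidine: 0.488 g/L × 0.674 L = 0.328912 g = 328.912 mg

EDTA 3.882 mL; Tris-HCl 8.728 mL; L-proline 1.294 g; L-histidine 328.912 mg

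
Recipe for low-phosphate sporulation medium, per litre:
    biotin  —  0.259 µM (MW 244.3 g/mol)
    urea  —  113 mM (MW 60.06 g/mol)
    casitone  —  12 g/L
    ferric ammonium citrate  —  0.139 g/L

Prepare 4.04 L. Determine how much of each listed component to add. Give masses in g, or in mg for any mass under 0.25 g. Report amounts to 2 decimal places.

Working volume: 4.04 L.
biotin: 0.259 µmol/L × 244.3 g/mol × 4.04 L ÷ 1000 = 0.26 mg
urea: 113 mmol/L × 60.06 g/mol × 4.04 L ÷ 1000 = 27.42 g
casitone: 12 g/L × 4.04 L = 48.48 g
ferric ammonium citrate: 0.139 g/L × 4.04 L = 0.56 g

biotin 0.26 mg; urea 27.42 g; casitone 48.48 g; ferric ammonium citrate 0.56 g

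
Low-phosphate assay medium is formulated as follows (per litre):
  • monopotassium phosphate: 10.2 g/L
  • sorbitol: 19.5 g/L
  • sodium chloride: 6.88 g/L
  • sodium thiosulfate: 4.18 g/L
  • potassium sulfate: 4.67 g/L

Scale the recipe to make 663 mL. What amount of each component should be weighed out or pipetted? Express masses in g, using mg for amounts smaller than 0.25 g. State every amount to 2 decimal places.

Scale factor relative to 1 L: 0.663.
monopotassium phosphate: 10.2 g/L × 0.663 L = 6.76 g
sorbitol: 19.5 g/L × 0.663 L = 12.93 g
sodium chloride: 6.88 g/L × 0.663 L = 4.56 g
sodium thiosulfate: 4.18 g/L × 0.663 L = 2.77 g
potassium sulfate: 4.67 g/L × 0.663 L = 3.10 g

monopotassium phosphate 6.76 g; sorbitol 12.93 g; sodium chloride 4.56 g; sodium thiosulfate 2.77 g; potassium sulfate 3.10 g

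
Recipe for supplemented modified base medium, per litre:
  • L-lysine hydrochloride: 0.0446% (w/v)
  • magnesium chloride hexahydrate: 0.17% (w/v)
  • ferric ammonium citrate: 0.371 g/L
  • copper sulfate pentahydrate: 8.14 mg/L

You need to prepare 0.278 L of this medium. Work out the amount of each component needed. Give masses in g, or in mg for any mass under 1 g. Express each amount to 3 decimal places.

Scale factor relative to 1 L: 0.278.
L-lysine hydrochloride: 0.0446 g per 100 mL × 278 mL ÷ 100 = 0.123988 g = 123.988 mg
magnesium chloride hexahydrate: 0.17% w/v = 1.7 g/L → 1.7 × 0.278 L = 0.4726 g = 472.600 mg
ferric ammonium citrate: 0.371 g/L × 0.278 L = 0.103138 g = 103.138 mg
copper sulfate pentahydrate: 8.14 mg/L × 0.278 L = 2.263 mg

L-lysine hydrochloride 123.988 mg; magnesium chloride hexahydrate 472.600 mg; ferric ammonium citrate 103.138 mg; copper sulfate pentahydrate 2.263 mg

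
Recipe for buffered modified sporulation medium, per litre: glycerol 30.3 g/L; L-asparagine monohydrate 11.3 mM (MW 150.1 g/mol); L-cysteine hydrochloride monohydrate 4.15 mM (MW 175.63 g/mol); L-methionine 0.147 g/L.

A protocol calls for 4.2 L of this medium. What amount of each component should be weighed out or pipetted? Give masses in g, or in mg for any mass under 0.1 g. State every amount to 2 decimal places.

glycerol 127.26 g; L-asparagine monohydrate 7.12 g; L-cysteine hydrochloride monohydrate 3.06 g; L-methionine 0.62 g

Working volume: 4.2 L.
glycerol: 30.3 g/L × 4.2 L = 127.26 g
L-asparagine monohydrate: 11.3 mmol/L × 150.1 g/mol × 4.2 L ÷ 1000 = 7.12 g
L-cysteine hydrochloride monohydrate: 4.15 mmol/L × 175.63 g/mol × 4.2 L ÷ 1000 = 3.06 g
L-methionine: 0.147 g/L × 4.2 L = 0.62 g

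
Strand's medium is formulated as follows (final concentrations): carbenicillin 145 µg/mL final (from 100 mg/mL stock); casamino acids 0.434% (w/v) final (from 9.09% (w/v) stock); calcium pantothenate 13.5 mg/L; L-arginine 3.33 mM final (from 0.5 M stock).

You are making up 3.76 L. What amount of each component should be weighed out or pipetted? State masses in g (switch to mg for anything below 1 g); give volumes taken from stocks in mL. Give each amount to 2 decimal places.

carbenicillin 5.45 mL; casamino acids 179.52 mL; calcium pantothenate 50.76 mg; L-arginine 25.04 mL

Working volume: 3.76 L.
carbenicillin: V = C2·V2/C1 = 145 µg/mL × 3760 mL ÷ 100000 µg/mL = 5.45 mL
casamino acids: C1V1 = C2V2 → 0.434% ÷ 9.09% × 3760 mL = 179.52 mL
calcium pantothenate: 13.5 mg/L × 3.76 L = 50.76 mg
L-arginine: C1V1 = C2V2 → 3.33 mM × 3760 mL ÷ 500 mM = 25.04 mL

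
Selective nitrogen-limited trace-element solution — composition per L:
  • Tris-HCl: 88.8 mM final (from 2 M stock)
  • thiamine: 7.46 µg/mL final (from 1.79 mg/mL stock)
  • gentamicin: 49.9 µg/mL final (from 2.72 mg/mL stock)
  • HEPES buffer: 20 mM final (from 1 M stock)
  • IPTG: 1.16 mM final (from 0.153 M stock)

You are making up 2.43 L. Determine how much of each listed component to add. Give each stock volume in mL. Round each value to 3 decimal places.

Tris-HCl 107.892 mL; thiamine 10.127 mL; gentamicin 44.580 mL; HEPES buffer 48.600 mL; IPTG 18.424 mL

Scale factor relative to 1 L: 2.43.
Tris-HCl: V = C2·V2/C1 = 88.8 mM × 2430 mL ÷ 2000 mM = 107.892 mL
thiamine: C1V1 = C2V2 → 7.46 µg/mL × 2430 mL ÷ 1790 µg/mL = 10.127 mL
gentamicin: dilute stock: 49.9 µg/mL × 2430 mL ÷ 2720 µg/mL = 44.580 mL
HEPES buffer: dilute stock: 20 mM × 2430 mL ÷ 1000 mM = 48.600 mL
IPTG: V = C2·V2/C1 = 1.16 mM × 2430 mL ÷ 153 mM = 18.424 mL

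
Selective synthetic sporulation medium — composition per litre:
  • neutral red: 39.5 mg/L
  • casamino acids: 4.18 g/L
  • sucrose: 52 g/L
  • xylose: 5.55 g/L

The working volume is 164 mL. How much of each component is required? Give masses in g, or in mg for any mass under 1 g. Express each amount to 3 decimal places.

neutral red 6.478 mg; casamino acids 685.520 mg; sucrose 8.528 g; xylose 910.200 mg

Target volume = 164 mL = 0.164 L.
neutral red: 39.5 mg/L × 0.164 L = 6.478 mg
casamino acids: 4.18 g/L × 0.164 L = 0.68552 g = 685.520 mg
sucrose: 52 g/L × 0.164 L = 8.528 g
xylose: 5.55 g/L × 0.164 L = 0.9102 g = 910.200 mg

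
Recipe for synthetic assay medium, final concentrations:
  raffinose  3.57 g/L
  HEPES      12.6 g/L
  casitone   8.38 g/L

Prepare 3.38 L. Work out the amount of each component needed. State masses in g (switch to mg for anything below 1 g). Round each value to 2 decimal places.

raffinose 12.07 g; HEPES 42.59 g; casitone 28.32 g

Working volume: 3.38 L.
raffinose: 3.57 g/L × 3.38 L = 12.07 g
HEPES: 12.6 g/L × 3.38 L = 42.59 g
casitone: 8.38 g/L × 3.38 L = 28.32 g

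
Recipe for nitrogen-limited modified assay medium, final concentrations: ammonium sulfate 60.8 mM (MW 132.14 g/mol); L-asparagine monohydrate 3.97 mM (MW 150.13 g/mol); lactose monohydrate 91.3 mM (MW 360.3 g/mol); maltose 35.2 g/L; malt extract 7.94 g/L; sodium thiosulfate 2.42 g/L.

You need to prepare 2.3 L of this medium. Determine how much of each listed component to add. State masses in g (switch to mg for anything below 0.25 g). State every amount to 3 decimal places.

ammonium sulfate 18.478 g; L-asparagine monohydrate 1.371 g; lactose monohydrate 75.659 g; maltose 80.960 g; malt extract 18.262 g; sodium thiosulfate 5.566 g

Working volume: 2.3 L.
ammonium sulfate: 60.8 mmol/L × 132.14 g/mol × 2.3 L ÷ 1000 = 18.478 g
L-asparagine monohydrate: 3.97 mmol/L × 150.13 g/mol × 2.3 L ÷ 1000 = 1.371 g
lactose monohydrate: 91.3 mmol/L × 360.3 g/mol × 2.3 L ÷ 1000 = 75.659 g
maltose: 35.2 g/L × 2.3 L = 80.960 g
malt extract: 7.94 g/L × 2.3 L = 18.262 g
sodium thiosulfate: 2.42 g/L × 2.3 L = 5.566 g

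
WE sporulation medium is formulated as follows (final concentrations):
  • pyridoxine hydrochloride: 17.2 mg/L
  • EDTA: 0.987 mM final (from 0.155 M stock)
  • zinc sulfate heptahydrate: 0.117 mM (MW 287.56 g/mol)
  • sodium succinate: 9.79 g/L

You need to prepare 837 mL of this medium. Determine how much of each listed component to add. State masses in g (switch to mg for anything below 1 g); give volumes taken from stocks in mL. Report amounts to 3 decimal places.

pyridoxine hydrochloride 14.396 mg; EDTA 5.330 mL; zinc sulfate heptahydrate 28.160 mg; sodium succinate 8.194 g

Scale factor relative to 1 L: 0.837.
pyridoxine hydrochloride: 17.2 mg/L × 0.837 L = 14.396 mg
EDTA: V = C2·V2/C1 = 0.987 mM × 837 mL ÷ 155 mM = 5.330 mL
zinc sulfate heptahydrate: 0.117 mmol/L × 287.56 mg/mmol × 0.837 L = 28.160 mg
sodium succinate: 9.79 g/L × 0.837 L = 8.194 g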